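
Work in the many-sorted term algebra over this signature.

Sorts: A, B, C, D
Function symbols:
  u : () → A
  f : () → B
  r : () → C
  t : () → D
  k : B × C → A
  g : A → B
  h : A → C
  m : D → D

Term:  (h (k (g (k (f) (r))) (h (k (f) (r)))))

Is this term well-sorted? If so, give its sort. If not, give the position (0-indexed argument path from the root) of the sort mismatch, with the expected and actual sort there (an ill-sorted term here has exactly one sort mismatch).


        (f) : B
        (r) : C
      (k (f) (r)) : A
    (g (k (f) (r))) : B
        (f) : B
        (r) : C
      (k (f) (r)) : A
    (h (k (f) (r))) : C
  (k (g (k (f) (r))) (h (k (f) (r)))) : A
(h (k (g (k (f) (r))) (h (k (f) (r))))) : C

well-sorted; sort = C


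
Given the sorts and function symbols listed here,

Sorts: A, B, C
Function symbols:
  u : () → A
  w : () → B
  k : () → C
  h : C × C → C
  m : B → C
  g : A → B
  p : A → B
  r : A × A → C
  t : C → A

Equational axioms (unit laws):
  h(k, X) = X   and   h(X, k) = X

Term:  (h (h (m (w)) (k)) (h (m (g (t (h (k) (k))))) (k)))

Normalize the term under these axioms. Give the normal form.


normal form = (h (m (w)) (m (g (t (k)))))

1. (h (h (m (w)) (k)) (h (m (g (t (h (k) (k))))) (k)))  →  (h (m (w)) (h (m (g (t (h (k) (k))))) (k)))
2. (h (m (w)) (h (m (g (t (h (k) (k))))) (k)))  →  (h (m (w)) (m (g (t (h (k) (k))))))
3. (h (m (w)) (m (g (t (h (k) (k))))))  →  (h (m (w)) (m (g (t (k)))))


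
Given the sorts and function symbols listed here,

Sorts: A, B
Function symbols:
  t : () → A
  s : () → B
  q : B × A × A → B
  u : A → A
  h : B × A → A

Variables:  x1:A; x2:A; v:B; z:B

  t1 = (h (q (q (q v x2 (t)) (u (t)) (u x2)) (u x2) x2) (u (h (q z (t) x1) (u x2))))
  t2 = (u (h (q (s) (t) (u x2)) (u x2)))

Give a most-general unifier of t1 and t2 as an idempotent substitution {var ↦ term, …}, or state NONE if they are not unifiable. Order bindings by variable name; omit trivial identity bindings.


head clash or occurs-check failure — not unifiable

NONE (not unifiable)


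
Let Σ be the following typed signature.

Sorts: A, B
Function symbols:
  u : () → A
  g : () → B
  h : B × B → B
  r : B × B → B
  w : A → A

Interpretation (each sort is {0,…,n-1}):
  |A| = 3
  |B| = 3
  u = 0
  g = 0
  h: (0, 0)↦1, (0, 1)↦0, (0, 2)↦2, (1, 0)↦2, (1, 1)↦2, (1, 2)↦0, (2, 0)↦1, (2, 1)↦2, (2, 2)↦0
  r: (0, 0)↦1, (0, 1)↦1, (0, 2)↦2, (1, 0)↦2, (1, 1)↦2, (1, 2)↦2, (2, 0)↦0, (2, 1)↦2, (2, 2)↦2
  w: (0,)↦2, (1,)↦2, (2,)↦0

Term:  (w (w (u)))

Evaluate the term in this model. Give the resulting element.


  u = 0
  (w (u)) = w(0,) = 2
  (w (w (u))) = w(2,) = 0

value = 0


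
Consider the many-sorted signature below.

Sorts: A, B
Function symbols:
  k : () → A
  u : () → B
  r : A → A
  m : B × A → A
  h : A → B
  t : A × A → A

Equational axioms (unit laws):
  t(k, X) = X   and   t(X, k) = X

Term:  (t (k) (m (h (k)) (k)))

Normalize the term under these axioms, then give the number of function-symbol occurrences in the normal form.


size = 4

1. (t (k) (m (h (k)) (k)))  →  (m (h (k)) (k))
normal form: (m (h (k)) (k))


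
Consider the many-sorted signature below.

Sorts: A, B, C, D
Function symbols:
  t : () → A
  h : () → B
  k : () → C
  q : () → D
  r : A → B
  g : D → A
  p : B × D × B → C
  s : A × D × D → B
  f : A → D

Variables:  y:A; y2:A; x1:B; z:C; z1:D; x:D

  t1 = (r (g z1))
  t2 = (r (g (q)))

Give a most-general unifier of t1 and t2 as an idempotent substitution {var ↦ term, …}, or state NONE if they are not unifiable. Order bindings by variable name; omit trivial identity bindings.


{z1 ↦ (q)}


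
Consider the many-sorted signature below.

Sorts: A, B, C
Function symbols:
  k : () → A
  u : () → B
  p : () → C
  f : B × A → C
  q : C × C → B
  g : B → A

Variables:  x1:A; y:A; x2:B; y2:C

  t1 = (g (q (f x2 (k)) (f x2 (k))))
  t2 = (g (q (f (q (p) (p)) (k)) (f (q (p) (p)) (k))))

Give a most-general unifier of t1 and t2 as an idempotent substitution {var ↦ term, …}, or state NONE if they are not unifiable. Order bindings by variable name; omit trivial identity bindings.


{x2 ↦ (q (p) (p))}


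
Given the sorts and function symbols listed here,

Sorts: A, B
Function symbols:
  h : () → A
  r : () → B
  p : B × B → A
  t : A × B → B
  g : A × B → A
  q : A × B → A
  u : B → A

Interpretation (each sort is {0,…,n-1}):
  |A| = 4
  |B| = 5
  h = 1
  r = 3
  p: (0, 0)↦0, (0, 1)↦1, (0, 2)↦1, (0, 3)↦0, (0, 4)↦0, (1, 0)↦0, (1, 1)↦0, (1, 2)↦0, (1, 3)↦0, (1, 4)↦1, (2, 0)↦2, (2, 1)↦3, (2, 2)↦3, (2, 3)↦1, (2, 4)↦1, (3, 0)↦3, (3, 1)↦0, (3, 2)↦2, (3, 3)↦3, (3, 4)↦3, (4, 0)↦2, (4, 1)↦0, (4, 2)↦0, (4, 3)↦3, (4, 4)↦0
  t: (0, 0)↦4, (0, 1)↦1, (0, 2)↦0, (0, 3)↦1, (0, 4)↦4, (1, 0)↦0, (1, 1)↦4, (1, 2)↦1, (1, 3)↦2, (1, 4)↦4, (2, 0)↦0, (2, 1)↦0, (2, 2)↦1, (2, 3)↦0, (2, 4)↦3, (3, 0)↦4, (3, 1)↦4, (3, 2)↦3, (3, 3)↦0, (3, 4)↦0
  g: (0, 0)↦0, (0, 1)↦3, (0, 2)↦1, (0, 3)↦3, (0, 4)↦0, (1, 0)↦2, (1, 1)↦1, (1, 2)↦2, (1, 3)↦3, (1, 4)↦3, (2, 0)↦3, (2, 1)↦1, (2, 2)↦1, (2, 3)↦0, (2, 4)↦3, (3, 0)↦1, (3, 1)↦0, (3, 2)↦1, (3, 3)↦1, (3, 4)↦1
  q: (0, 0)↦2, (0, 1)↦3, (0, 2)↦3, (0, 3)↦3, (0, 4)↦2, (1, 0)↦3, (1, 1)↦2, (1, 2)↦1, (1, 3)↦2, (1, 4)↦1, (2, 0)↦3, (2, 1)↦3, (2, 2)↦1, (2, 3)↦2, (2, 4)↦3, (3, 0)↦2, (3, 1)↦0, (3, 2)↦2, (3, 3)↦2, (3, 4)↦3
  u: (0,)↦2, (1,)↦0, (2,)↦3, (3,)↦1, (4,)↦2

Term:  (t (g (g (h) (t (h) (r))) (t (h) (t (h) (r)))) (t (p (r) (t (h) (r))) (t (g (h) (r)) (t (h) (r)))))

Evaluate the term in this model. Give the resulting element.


value = 0

  h = 1
  h = 1
  r = 3
  (t (h) (r)) = t(1, 3) = 2
  (g (h) (t (h) (r))) = g(1, 2) = 2
  h = 1
  h = 1
  r = 3
  (t (h) (r)) = t(1, 3) = 2
  (t (h) (t (h) (r))) = t(1, 2) = 1
  (g (g (h) (t (h) (r))) (t (h) (t (h) (r)))) = g(2, 1) = 1
  r = 3
  h = 1
  r = 3
  (t (h) (r)) = t(1, 3) = 2
  (p (r) (t (h) (r))) = p(3, 2) = 2
  h = 1
  r = 3
  (g (h) (r)) = g(1, 3) = 3
  h = 1
  r = 3
  (t (h) (r)) = t(1, 3) = 2
  (t (g (h) (r)) (t (h) (r))) = t(3, 2) = 3
  (t (p (r) (t (h) (r))) (t (g (h) (r)) (t (h) (r)))) = t(2, 3) = 0
  (t (g (g (h) (t (h) (r))) (t (h) (t (h) (r)))) (t (p (r) (t (h) (r))) (t (g (h) (r)) (t (h) (r))))) = t(1, 0) = 0


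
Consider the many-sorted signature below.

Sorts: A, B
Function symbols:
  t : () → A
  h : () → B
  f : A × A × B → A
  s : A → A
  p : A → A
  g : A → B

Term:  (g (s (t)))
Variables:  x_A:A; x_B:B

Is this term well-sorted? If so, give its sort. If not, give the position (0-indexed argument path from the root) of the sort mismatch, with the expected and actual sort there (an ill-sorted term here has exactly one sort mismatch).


    (t) : A
  (s (t)) : A
(g (s (t))) : B

well-sorted; sort = B


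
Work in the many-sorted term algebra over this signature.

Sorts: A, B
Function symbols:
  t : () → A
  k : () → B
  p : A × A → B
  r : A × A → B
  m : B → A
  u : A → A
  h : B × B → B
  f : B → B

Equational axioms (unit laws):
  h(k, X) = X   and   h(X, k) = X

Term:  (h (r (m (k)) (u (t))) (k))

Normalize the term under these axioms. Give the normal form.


1. (h (r (m (k)) (u (t))) (k))  →  (r (m (k)) (u (t)))

normal form = (r (m (k)) (u (t)))


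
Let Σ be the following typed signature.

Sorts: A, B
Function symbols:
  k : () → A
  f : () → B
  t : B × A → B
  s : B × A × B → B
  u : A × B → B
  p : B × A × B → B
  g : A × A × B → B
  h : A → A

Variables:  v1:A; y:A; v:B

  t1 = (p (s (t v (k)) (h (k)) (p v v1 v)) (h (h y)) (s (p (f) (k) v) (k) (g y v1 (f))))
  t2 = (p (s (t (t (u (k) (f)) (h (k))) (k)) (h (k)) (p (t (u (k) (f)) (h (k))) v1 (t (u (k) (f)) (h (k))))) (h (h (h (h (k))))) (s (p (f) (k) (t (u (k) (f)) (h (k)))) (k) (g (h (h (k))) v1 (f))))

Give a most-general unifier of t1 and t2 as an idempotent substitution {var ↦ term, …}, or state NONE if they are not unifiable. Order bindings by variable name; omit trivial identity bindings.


{v ↦ (t (u (k) (f)) (h (k))), y ↦ (h (h (k)))}


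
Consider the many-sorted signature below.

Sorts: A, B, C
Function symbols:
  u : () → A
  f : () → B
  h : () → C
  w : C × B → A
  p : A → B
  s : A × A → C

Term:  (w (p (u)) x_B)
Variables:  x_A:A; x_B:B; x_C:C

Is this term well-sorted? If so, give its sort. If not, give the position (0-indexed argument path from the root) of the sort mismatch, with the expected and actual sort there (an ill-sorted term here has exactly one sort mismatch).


    (u) : A
  (p (u)) : B
  x_B : B
(w (p (u)) x_B) : ✗ arg 0 at [0] has sort B, expected C

ill-sorted at position [0]: expected C, got B


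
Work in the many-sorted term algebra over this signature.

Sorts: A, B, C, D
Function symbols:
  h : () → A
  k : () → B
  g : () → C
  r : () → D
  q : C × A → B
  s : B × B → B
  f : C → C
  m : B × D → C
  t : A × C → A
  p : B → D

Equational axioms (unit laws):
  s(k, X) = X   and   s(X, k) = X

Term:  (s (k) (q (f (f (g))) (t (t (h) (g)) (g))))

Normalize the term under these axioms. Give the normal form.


normal form = (q (f (f (g))) (t (t (h) (g)) (g)))

1. (s (k) (q (f (f (g))) (t (t (h) (g)) (g))))  →  (q (f (f (g))) (t (t (h) (g)) (g)))


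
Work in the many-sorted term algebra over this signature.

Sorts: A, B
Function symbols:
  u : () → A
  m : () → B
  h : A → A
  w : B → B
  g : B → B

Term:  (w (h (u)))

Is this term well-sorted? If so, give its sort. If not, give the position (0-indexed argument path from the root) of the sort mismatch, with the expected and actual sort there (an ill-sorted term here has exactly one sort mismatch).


    (u) : A
  (h (u)) : A
(w (h (u))) : ✗ arg 0 at [0] has sort A, expected B

ill-sorted at position [0]: expected B, got A


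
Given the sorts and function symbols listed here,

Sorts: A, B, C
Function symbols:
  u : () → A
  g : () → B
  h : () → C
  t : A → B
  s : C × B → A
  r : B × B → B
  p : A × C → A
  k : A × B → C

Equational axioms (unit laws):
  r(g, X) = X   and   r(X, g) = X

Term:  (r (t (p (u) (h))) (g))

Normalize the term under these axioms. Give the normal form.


normal form = (t (p (u) (h)))

1. (r (t (p (u) (h))) (g))  →  (t (p (u) (h)))


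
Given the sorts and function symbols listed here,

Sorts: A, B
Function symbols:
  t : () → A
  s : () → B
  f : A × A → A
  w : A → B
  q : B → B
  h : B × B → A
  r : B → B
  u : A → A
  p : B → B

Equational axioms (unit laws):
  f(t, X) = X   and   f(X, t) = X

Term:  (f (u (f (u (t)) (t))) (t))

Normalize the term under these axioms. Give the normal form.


normal form = (u (u (t)))

1. (f (u (f (u (t)) (t))) (t))  →  (u (f (u (t)) (t)))
2. (u (f (u (t)) (t)))  →  (u (u (t)))


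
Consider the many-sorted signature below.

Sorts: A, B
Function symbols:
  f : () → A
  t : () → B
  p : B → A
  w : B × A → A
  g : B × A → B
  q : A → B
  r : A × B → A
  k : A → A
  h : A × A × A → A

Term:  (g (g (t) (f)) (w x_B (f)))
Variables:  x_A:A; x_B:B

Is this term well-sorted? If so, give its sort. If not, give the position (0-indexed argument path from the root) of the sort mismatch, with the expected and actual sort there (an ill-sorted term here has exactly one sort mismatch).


    (t) : B
    (f) : A
  (g (t) (f)) : B
    x_B : B
    (f) : A
  (w x_B (f)) : A
(g (g (t) (f)) (w x_B (f))) : B

well-sorted; sort = B


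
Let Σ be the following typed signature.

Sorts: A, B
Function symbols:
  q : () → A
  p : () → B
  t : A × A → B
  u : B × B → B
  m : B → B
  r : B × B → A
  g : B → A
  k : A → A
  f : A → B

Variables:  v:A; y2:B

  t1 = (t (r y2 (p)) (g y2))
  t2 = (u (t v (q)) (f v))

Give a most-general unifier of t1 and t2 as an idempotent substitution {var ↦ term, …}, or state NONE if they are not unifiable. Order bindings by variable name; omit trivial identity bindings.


head clash or occurs-check failure — not unifiable

NONE (not unifiable)


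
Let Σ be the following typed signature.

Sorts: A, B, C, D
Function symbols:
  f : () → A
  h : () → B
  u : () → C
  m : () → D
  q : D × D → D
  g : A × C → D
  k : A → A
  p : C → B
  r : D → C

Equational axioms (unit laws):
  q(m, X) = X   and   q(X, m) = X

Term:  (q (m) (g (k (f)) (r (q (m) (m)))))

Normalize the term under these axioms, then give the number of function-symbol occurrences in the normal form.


size = 5

1. (q (m) (g (k (f)) (r (q (m) (m)))))  →  (g (k (f)) (r (q (m) (m))))
2. (g (k (f)) (r (q (m) (m))))  →  (g (k (f)) (r (m)))
normal form: (g (k (f)) (r (m)))


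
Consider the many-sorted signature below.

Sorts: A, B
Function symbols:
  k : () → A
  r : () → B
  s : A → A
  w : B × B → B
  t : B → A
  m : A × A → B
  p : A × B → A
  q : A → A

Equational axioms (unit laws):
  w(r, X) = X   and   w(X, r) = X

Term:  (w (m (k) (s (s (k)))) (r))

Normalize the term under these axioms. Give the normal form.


normal form = (m (k) (s (s (k))))

1. (w (m (k) (s (s (k)))) (r))  →  (m (k) (s (s (k))))


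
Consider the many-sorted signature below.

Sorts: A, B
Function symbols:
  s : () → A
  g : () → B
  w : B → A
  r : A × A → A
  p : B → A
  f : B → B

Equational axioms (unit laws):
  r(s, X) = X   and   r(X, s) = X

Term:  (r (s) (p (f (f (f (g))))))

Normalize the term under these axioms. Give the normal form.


1. (r (s) (p (f (f (f (g))))))  →  (p (f (f (f (g)))))

normal form = (p (f (f (f (g)))))


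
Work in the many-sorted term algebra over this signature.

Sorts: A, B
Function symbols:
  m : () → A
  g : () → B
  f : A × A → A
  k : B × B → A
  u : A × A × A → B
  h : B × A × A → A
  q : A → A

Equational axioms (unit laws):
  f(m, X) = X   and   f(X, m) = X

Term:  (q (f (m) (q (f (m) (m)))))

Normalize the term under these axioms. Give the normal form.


1. (q (f (m) (q (f (m) (m)))))  →  (q (q (f (m) (m))))
2. (q (q (f (m) (m))))  →  (q (q (m)))

normal form = (q (q (m)))


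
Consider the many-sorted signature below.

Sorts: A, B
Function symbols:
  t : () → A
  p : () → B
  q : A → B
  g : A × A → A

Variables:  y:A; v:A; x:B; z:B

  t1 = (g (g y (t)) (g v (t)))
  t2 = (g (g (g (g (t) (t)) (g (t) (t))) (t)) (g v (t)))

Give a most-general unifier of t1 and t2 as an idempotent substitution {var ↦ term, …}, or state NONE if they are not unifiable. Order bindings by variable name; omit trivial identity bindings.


{y ↦ (g (g (t) (t)) (g (t) (t)))}


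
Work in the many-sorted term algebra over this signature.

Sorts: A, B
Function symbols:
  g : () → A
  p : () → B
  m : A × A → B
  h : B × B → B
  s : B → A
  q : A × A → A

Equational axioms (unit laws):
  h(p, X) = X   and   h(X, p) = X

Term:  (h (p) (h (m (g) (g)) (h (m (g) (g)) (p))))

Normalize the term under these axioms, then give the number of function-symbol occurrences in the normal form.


1. (h (p) (h (m (g) (g)) (h (m (g) (g)) (p))))  →  (h (m (g) (g)) (h (m (g) (g)) (p)))
2. (h (m (g) (g)) (h (m (g) (g)) (p)))  →  (h (m (g) (g)) (m (g) (g)))
normal form: (h (m (g) (g)) (m (g) (g)))

size = 7


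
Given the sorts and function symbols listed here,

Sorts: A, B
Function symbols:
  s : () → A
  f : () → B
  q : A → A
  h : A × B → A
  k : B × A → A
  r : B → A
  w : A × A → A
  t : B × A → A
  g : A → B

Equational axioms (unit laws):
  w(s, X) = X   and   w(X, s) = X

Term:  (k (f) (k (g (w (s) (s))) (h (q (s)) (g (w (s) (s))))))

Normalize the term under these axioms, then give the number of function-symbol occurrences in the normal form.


size = 10

1. (k (f) (k (g (w (s) (s))) (h (q (s)) (g (w (s) (s))))))  →  (k (f) (k (g (s)) (h (q (s)) (g (w (s) (s))))))
2. (k (f) (k (g (s)) (h (q (s)) (g (w (s) (s))))))  →  (k (f) (k (g (s)) (h (q (s)) (g (s)))))
normal form: (k (f) (k (g (s)) (h (q (s)) (g (s)))))


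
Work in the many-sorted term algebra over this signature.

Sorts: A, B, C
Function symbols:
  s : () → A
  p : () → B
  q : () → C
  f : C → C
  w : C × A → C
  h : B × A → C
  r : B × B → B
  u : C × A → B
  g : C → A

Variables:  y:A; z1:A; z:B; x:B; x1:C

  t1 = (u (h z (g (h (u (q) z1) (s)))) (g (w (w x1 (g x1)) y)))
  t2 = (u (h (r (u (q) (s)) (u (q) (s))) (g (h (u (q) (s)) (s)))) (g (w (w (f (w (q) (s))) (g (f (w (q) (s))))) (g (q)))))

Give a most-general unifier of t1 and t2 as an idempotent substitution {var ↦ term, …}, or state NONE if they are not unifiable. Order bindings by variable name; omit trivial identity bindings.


{x1 ↦ (f (w (q) (s))), y ↦ (g (q)), z ↦ (r (u (q) (s)) (u (q) (s))), z1 ↦ (s)}


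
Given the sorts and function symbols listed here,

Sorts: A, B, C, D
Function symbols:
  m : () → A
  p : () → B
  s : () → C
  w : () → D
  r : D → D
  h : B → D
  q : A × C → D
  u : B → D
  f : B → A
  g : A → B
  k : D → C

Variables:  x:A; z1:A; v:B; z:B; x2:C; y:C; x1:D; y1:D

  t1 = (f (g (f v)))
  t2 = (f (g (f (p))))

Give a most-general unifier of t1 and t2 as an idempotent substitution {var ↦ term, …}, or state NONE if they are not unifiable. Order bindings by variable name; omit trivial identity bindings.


{v ↦ (p)}


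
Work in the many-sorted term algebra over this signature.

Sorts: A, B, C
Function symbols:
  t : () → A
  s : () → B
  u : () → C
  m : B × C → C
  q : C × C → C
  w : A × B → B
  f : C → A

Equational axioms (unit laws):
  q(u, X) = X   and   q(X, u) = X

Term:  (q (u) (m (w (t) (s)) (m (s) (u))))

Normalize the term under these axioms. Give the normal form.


normal form = (m (w (t) (s)) (m (s) (u)))

1. (q (u) (m (w (t) (s)) (m (s) (u))))  →  (m (w (t) (s)) (m (s) (u)))


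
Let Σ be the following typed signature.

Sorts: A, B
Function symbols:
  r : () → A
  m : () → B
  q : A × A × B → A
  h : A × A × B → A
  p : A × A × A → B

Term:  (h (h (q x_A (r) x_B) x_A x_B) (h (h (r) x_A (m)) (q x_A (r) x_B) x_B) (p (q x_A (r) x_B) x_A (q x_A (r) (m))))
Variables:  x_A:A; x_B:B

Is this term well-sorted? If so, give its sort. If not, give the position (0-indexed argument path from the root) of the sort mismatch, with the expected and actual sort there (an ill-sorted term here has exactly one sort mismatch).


well-sorted; sort = A

      x_A : A
      (r) : A
      x_B : B
    (q x_A (r) x_B) : A
    x_A : A
    x_B : B
  (h (q x_A (r) x_B) x_A x_B) : A
      (r) : A
      x_A : A
      (m) : B
    (h (r) x_A (m)) : A
      x_A : A
      (r) : A
      x_B : B
    (q x_A (r) x_B) : A
    x_B : B
  (h (h (r) x_A (m)) (q x_A (r) x_B) x_B) : A
      x_A : A
      (r) : A
      x_B : B
    (q x_A (r) x_B) : A
    x_A : A
      x_A : A
      (r) : A
      (m) : B
    (q x_A (r) (m)) : A
  (p (q x_A (r) x_B) x_A (q x_A (r) (m))) : B
(h (h (q x_A (r) x_B) x_A x_B) (h (h (r) x_A (m)) (q x_A (r) x_B) x_B) (p (q x_A (r) x_B) x_A (q x_A (r) (m)))) : A


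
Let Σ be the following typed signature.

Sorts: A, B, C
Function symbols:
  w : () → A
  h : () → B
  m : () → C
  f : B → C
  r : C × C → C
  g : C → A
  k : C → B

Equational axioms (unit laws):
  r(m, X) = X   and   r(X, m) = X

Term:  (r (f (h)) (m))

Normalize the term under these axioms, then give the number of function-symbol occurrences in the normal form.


1. (r (f (h)) (m))  →  (f (h))
normal form: (f (h))

size = 2


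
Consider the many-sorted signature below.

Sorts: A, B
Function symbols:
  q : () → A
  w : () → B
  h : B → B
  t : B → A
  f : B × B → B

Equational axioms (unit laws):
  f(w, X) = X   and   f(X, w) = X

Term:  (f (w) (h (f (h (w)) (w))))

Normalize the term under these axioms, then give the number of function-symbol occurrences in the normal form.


size = 3

1. (f (w) (h (f (h (w)) (w))))  →  (h (f (h (w)) (w)))
2. (h (f (h (w)) (w)))  →  (h (h (w)))
normal form: (h (h (w)))


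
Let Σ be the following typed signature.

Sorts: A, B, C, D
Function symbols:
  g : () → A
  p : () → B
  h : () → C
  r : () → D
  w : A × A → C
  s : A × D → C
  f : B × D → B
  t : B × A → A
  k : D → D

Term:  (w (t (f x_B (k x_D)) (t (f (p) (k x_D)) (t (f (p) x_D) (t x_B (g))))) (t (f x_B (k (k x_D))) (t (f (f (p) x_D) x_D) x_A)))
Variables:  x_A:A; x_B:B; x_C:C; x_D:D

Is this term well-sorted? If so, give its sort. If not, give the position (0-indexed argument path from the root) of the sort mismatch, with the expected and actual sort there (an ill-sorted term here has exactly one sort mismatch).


well-sorted; sort = C

      x_B : B
        x_D : D
      (k x_D) : D
    (f x_B (k x_D)) : B
        (p) : B
          x_D : D
        (k x_D) : D
      (f (p) (k x_D)) : B
          (p) : B
          x_D : D
        (f (p) x_D) : B
          x_B : B
          (g) : A
        (t x_B (g)) : A
      (t (f (p) x_D) (t x_B (g))) : A
    (t (f (p) (k x_D)) (t (f (p) x_D) (t x_B (g)))) : A
  (t (f x_B (k x_D)) (t (f (p) (k x_D)) (t (f (p) x_D) (t x_B (g))))) : A
      x_B : B
          x_D : D
        (k x_D) : D
      (k (k x_D)) : D
    (f x_B (k (k x_D))) : B
          (p) : B
          x_D : D
        (f (p) x_D) : B
        x_D : D
      (f (f (p) x_D) x_D) : B
      x_A : A
    (t (f (f (p) x_D) x_D) x_A) : A
  (t (f x_B (k (k x_D))) (t (f (f (p) x_D) x_D) x_A)) : A
(w (t (f x_B (k x_D)) (t (f (p) (k x_D)) (t (f (p) x_D) (t x_B (g))))) (t (f x_B (k (k x_D))) (t (f (f (p) x_D) x_D) x_A))) : C


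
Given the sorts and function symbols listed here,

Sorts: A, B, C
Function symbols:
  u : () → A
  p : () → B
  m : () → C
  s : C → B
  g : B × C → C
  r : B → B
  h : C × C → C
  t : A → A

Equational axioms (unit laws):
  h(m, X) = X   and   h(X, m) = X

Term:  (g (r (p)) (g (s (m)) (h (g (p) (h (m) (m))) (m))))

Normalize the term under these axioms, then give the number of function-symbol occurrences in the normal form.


1. (g (r (p)) (g (s (m)) (h (g (p) (h (m) (m))) (m))))  →  (g (r (p)) (g (s (m)) (g (p) (h (m) (m)))))
2. (g (r (p)) (g (s (m)) (g (p) (h (m) (m)))))  →  (g (r (p)) (g (s (m)) (g (p) (m))))
normal form: (g (r (p)) (g (s (m)) (g (p) (m))))

size = 9


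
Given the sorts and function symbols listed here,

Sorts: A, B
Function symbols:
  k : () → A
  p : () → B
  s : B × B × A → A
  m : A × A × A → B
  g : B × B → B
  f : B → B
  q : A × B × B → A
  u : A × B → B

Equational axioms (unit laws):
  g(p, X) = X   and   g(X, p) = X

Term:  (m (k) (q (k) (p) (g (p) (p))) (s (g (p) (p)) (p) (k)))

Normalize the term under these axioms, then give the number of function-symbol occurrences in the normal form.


size = 10

1. (m (k) (q (k) (p) (g (p) (p))) (s (g (p) (p)) (p) (k)))  →  (m (k) (q (k) (p) (p)) (s (g (p) (p)) (p) (k)))
2. (m (k) (q (k) (p) (p)) (s (g (p) (p)) (p) (k)))  →  (m (k) (q (k) (p) (p)) (s (p) (p) (k)))
normal form: (m (k) (q (k) (p) (p)) (s (p) (p) (k)))


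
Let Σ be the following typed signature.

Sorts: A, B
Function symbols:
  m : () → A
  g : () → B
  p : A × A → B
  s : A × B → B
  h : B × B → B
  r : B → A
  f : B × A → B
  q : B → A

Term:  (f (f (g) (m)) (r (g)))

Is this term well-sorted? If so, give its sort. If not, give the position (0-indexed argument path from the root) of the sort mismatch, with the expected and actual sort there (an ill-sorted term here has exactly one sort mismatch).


well-sorted; sort = B

    (g) : B
    (m) : A
  (f (g) (m)) : B
    (g) : B
  (r (g)) : A
(f (f (g) (m)) (r (g))) : B


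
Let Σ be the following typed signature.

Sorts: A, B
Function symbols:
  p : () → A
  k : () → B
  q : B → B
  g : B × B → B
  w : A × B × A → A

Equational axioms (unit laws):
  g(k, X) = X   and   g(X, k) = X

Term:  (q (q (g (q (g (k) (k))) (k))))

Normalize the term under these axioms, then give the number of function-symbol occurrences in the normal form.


size = 4

1. (q (q (g (q (g (k) (k))) (k))))  →  (q (q (q (g (k) (k)))))
2. (q (q (q (g (k) (k)))))  →  (q (q (q (k))))
normal form: (q (q (q (k))))


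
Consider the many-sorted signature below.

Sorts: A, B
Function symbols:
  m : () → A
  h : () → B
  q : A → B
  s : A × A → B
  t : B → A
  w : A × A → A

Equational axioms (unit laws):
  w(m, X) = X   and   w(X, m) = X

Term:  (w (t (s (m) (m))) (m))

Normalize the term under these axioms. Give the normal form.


1. (w (t (s (m) (m))) (m))  →  (t (s (m) (m)))

normal form = (t (s (m) (m)))


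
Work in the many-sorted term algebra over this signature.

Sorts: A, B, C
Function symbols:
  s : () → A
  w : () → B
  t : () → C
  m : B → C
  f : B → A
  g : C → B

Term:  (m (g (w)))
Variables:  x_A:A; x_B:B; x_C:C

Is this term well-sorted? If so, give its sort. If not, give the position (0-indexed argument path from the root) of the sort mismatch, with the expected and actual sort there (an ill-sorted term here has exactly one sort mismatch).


    (w) : B
  (g (w)) : ✗ arg 0 at [0, 0] has sort B, expected C

ill-sorted at position [0, 0]: expected C, got B


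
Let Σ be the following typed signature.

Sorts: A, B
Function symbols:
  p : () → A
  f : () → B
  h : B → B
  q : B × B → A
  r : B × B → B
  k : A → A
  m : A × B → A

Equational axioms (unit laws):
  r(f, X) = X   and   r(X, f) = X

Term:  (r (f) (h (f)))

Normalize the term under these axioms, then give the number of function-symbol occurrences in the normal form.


1. (r (f) (h (f)))  →  (h (f))
normal form: (h (f))

size = 2


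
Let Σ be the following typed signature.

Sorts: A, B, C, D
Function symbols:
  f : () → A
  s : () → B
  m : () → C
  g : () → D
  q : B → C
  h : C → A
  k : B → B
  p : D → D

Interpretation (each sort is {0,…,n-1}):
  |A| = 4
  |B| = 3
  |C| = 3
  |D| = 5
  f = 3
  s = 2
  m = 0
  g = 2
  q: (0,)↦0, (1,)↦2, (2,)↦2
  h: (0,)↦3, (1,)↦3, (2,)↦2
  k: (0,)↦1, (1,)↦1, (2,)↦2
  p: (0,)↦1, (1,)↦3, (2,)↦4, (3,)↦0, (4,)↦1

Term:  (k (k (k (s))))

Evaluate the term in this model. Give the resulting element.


value = 2

  s = 2
  (k (s)) = k(2,) = 2
  (k (k (s))) = k(2,) = 2
  (k (k (k (s)))) = k(2,) = 2


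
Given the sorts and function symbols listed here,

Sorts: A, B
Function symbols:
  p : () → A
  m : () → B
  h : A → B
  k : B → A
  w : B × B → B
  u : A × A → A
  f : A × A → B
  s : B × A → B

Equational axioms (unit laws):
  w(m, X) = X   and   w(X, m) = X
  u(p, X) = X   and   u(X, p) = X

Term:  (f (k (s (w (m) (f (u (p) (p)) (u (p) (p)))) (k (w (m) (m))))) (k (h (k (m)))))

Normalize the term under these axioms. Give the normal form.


normal form = (f (k (s (f (p) (p)) (k (m)))) (k (h (k (m)))))

1. (f (k (s (w (m) (f (u (p) (p)) (u (p) (p)))) (k (w (m) (m))))) (k (h (k (m)))))  →  (f (k (s (f (u (p) (p)) (u (p) (p))) (k (w (m) (m))))) (k (h (k (m)))))
2. (f (k (s (f (u (p) (p)) (u (p) (p))) (k (w (m) (m))))) (k (h (k (m)))))  →  (f (k (s (f (p) (u (p) (p))) (k (w (m) (m))))) (k (h (k (m)))))
3. (f (k (s (f (p) (u (p) (p))) (k (w (m) (m))))) (k (h (k (m)))))  →  (f (k (s (f (p) (p)) (k (w (m) (m))))) (k (h (k (m)))))
4. (f (k (s (f (p) (p)) (k (w (m) (m))))) (k (h (k (m)))))  →  (f (k (s (f (p) (p)) (k (m)))) (k (h (k (m)))))


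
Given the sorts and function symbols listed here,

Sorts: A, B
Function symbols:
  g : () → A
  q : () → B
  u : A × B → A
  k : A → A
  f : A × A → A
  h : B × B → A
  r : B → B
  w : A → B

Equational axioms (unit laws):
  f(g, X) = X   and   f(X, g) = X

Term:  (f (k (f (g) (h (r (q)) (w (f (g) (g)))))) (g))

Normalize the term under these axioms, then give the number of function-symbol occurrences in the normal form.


1. (f (k (f (g) (h (r (q)) (w (f (g) (g)))))) (g))  →  (k (f (g) (h (r (q)) (w (f (g) (g))))))
2. (k (f (g) (h (r (q)) (w (f (g) (g))))))  →  (k (h (r (q)) (w (f (g) (g)))))
3. (k (h (r (q)) (w (f (g) (g)))))  →  (k (h (r (q)) (w (g))))
normal form: (k (h (r (q)) (w (g))))

size = 6


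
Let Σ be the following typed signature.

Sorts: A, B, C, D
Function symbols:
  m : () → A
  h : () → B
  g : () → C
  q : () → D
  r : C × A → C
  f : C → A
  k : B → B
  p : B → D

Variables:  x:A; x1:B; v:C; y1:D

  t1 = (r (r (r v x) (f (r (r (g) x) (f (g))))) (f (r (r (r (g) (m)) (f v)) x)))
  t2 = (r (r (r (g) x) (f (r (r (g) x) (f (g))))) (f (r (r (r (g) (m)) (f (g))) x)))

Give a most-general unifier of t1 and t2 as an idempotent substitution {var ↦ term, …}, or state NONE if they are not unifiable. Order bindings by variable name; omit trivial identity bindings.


{v ↦ (g)}


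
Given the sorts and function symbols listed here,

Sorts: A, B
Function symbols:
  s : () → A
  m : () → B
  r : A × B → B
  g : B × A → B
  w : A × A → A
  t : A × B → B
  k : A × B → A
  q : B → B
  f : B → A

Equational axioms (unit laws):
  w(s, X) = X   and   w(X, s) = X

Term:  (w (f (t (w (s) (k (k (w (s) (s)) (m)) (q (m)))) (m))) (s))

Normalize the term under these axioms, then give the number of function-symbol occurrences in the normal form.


size = 9

1. (w (f (t (w (s) (k (k (w (s) (s)) (m)) (q (m)))) (m))) (s))  →  (f (t (w (s) (k (k (w (s) (s)) (m)) (q (m)))) (m)))
2. (f (t (w (s) (k (k (w (s) (s)) (m)) (q (m)))) (m)))  →  (f (t (k (k (w (s) (s)) (m)) (q (m))) (m)))
3. (f (t (k (k (w (s) (s)) (m)) (q (m))) (m)))  →  (f (t (k (k (s) (m)) (q (m))) (m)))
normal form: (f (t (k (k (s) (m)) (q (m))) (m)))


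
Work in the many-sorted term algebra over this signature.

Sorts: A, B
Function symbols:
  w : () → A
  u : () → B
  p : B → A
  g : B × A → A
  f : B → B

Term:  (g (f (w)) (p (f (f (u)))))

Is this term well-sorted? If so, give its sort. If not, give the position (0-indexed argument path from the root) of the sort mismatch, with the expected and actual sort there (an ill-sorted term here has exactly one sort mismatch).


ill-sorted at position [0, 0]: expected B, got A

    (w) : A
  (f (w)) : ✗ arg 0 at [0, 0] has sort A, expected B
        (u) : B
      (f (u)) : B
    (f (f (u))) : B
  (p (f (f (u)))) : A


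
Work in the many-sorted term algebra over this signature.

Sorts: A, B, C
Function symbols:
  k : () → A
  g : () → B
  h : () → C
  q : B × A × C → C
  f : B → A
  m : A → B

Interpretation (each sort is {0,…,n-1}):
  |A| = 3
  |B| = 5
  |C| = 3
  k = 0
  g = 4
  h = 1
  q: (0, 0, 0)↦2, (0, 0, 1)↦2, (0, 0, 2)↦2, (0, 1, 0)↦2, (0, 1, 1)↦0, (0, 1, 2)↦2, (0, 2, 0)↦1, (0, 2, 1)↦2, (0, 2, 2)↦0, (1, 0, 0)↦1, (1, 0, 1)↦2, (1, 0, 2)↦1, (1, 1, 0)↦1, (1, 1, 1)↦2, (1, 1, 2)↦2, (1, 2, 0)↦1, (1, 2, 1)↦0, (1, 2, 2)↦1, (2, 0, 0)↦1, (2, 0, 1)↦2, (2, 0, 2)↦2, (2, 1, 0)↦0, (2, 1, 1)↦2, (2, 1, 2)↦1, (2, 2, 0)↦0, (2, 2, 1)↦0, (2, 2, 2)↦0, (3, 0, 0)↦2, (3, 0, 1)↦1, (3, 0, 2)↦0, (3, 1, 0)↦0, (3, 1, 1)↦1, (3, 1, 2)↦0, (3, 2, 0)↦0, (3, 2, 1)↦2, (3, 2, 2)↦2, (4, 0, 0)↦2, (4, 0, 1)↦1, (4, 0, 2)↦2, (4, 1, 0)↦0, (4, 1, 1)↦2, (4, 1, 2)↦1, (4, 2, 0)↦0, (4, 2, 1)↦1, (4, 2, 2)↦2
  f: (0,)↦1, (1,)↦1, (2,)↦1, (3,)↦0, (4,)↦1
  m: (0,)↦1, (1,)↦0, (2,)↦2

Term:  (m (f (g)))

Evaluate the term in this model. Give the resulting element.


  g = 4
  (f (g)) = f(4,) = 1
  (m (f (g))) = m(1,) = 0

value = 0


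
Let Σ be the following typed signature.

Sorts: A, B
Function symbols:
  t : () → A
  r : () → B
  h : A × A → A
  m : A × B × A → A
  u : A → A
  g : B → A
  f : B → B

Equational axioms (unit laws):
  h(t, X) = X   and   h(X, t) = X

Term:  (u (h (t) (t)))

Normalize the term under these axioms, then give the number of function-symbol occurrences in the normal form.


size = 2

1. (u (h (t) (t)))  →  (u (t))
normal form: (u (t))


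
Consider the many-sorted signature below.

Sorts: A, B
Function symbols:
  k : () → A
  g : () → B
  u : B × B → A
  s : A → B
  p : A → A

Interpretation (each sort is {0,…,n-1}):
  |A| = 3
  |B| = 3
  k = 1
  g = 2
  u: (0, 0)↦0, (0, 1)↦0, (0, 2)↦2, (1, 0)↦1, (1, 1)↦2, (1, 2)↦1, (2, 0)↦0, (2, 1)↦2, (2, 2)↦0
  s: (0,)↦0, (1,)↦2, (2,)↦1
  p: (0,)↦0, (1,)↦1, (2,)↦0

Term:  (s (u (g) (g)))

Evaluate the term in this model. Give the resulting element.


value = 0

  g = 2
  g = 2
  (u (g) (g)) = u(2, 2) = 0
  (s (u (g) (g))) = s(0,) = 0


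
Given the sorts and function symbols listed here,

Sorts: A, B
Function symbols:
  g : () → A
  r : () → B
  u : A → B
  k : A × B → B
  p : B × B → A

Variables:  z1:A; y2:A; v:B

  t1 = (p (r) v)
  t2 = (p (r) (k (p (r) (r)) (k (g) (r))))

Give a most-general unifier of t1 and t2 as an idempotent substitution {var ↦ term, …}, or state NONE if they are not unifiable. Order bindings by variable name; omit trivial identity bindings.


{v ↦ (k (p (r) (r)) (k (g) (r)))}


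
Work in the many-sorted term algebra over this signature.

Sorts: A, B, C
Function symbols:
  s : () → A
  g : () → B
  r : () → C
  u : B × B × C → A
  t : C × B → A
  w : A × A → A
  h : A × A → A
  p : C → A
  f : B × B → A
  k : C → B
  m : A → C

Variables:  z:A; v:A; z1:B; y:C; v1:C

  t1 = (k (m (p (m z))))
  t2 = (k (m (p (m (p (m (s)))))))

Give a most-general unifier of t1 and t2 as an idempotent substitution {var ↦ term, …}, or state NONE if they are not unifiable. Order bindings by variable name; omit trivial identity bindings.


{z ↦ (p (m (s)))}


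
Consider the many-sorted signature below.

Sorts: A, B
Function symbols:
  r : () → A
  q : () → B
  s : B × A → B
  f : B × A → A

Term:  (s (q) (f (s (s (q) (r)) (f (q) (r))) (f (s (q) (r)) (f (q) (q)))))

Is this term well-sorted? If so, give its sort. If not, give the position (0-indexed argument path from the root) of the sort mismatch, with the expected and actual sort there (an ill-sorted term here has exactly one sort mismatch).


  (q) : B
        (q) : B
        (r) : A
      (s (q) (r)) : B
        (q) : B
        (r) : A
      (f (q) (r)) : A
    (s (s (q) (r)) (f (q) (r))) : B
        (q) : B
        (r) : A
      (s (q) (r)) : B
        (q) : B
        (q) : B
      (f (q) (q)) : ✗ arg 1 at [1, 1, 1, 1] has sort B, expected A

ill-sorted at position [1, 1, 1, 1]: expected A, got B


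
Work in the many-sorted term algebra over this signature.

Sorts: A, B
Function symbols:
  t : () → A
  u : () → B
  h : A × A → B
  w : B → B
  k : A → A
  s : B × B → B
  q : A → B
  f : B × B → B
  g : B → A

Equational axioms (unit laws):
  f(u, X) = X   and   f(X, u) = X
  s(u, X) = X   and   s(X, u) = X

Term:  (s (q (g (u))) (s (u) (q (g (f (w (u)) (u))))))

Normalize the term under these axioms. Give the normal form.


normal form = (s (q (g (u))) (q (g (w (u)))))

1. (s (q (g (u))) (s (u) (q (g (f (w (u)) (u))))))  →  (s (q (g (u))) (q (g (f (w (u)) (u)))))
2. (s (q (g (u))) (q (g (f (w (u)) (u)))))  →  (s (q (g (u))) (q (g (w (u)))))


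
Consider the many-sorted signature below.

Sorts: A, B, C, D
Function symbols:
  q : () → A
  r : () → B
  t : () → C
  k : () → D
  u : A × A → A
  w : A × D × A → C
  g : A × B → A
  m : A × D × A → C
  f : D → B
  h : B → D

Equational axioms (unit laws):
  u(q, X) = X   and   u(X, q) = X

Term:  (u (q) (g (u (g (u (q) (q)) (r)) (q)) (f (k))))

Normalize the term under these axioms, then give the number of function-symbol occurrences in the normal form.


size = 6

1. (u (q) (g (u (g (u (q) (q)) (r)) (q)) (f (k))))  →  (g (u (g (u (q) (q)) (r)) (q)) (f (k)))
2. (g (u (g (u (q) (q)) (r)) (q)) (f (k)))  →  (g (g (u (q) (q)) (r)) (f (k)))
3. (g (g (u (q) (q)) (r)) (f (k)))  →  (g (g (q) (r)) (f (k)))
normal form: (g (g (q) (r)) (f (k)))


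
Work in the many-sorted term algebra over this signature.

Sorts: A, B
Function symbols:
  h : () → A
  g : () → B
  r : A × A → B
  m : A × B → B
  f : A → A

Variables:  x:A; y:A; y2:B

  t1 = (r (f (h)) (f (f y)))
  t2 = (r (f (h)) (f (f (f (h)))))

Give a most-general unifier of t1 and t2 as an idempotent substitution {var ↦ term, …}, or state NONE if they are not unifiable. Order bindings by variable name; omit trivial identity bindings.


{y ↦ (f (h))}


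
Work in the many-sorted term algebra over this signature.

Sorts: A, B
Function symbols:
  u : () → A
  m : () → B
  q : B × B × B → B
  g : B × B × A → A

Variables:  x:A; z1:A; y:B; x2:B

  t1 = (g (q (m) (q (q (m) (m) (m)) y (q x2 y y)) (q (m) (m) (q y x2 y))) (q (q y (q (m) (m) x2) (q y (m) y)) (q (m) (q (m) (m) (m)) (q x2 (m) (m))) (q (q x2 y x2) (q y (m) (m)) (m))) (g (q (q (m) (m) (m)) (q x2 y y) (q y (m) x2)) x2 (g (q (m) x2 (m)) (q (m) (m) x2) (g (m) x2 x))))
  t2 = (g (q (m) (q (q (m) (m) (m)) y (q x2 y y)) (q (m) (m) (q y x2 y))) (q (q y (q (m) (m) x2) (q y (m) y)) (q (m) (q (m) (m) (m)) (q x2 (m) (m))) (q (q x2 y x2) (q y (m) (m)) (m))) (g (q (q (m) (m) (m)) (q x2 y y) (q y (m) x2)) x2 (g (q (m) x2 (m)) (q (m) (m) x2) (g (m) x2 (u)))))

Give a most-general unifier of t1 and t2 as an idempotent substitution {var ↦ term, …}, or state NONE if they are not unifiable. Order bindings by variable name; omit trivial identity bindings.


{x ↦ (u)}


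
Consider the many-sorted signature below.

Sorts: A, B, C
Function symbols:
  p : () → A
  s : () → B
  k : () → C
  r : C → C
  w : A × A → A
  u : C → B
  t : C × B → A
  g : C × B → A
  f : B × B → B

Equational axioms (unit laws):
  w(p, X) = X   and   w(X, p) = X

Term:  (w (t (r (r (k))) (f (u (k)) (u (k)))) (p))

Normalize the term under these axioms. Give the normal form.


1. (w (t (r (r (k))) (f (u (k)) (u (k)))) (p))  →  (t (r (r (k))) (f (u (k)) (u (k))))

normal form = (t (r (r (k))) (f (u (k)) (u (k))))


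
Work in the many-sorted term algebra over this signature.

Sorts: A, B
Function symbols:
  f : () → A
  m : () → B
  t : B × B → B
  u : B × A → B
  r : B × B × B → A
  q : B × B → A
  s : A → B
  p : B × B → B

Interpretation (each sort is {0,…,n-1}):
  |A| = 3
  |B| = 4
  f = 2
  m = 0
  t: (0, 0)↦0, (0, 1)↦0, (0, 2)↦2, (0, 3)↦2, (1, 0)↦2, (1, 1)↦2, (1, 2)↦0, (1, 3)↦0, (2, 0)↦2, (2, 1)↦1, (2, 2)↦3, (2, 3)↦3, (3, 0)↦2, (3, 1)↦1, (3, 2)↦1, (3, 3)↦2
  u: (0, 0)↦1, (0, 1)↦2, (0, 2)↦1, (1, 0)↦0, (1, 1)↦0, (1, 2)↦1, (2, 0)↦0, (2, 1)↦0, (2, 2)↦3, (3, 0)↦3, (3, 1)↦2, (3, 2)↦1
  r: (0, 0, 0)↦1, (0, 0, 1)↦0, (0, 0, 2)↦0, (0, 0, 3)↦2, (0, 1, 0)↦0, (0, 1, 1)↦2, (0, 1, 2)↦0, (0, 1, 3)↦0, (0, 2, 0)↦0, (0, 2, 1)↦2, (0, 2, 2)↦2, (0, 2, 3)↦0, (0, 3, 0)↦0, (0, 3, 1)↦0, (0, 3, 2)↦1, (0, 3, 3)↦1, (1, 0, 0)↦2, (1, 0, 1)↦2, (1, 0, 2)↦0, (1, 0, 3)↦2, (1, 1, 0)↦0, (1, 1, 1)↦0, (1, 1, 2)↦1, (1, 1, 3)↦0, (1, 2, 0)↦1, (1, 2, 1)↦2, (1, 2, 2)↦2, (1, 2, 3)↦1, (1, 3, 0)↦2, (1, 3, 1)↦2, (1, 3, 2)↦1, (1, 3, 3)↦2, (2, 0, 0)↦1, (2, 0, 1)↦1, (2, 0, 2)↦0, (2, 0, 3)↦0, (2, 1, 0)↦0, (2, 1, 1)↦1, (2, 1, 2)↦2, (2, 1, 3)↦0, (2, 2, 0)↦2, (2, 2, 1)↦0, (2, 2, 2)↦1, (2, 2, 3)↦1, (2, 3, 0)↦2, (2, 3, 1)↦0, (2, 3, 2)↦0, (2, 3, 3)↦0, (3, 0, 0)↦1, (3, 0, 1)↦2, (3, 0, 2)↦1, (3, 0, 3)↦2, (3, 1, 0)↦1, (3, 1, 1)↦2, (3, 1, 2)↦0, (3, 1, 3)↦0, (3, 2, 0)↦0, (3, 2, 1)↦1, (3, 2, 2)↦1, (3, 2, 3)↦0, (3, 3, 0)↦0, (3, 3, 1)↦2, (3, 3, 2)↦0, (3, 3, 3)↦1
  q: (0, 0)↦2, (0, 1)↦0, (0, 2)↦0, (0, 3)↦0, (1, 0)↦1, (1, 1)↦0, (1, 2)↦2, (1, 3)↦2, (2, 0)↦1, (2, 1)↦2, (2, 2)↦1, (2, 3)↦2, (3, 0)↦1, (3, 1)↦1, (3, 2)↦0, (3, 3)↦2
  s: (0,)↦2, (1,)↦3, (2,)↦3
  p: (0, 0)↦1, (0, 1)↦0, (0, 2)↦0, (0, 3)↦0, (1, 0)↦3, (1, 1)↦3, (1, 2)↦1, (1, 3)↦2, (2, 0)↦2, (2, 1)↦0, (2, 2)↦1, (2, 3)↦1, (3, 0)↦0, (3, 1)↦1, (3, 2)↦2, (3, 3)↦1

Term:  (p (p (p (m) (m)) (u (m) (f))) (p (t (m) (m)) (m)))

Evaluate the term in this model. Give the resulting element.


value = 1

  m = 0
  m = 0
  (p (m) (m)) = p(0, 0) = 1
  m = 0
  f = 2
  (u (m) (f)) = u(0, 2) = 1
  (p (p (m) (m)) (u (m) (f))) = p(1, 1) = 3
  m = 0
  m = 0
  (t (m) (m)) = t(0, 0) = 0
  m = 0
  (p (t (m) (m)) (m)) = p(0, 0) = 1
  (p (p (p (m) (m)) (u (m) (f))) (p (t (m) (m)) (m))) = p(3, 1) = 1
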